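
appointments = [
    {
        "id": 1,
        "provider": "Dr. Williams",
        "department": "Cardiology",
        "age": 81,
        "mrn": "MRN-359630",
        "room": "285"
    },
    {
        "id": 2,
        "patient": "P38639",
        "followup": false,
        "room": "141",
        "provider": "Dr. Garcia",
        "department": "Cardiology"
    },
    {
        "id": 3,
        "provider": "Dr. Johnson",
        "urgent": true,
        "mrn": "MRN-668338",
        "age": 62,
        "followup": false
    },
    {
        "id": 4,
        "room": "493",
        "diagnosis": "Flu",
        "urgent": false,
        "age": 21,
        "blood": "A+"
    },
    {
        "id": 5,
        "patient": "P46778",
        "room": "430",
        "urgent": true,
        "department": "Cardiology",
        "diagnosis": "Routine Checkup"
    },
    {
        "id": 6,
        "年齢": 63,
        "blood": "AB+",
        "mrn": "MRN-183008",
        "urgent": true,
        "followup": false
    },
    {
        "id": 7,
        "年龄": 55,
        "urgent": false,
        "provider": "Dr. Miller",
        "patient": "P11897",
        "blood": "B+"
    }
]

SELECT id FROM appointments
[1, 2, 3, 4, 5, 6, 7]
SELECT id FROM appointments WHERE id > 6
[7]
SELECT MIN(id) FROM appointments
1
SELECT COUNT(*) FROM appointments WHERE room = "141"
1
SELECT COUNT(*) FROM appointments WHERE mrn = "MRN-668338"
1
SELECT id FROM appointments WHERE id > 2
[3, 4, 5, 6, 7]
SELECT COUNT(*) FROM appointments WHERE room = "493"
1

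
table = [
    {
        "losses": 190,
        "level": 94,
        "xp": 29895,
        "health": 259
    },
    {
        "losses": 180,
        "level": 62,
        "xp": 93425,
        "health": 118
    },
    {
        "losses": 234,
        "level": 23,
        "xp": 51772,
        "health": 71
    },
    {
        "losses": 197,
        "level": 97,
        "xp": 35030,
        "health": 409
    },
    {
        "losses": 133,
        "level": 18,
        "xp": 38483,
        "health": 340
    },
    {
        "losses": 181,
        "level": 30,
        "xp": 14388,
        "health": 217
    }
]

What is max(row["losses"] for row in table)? 234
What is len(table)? 6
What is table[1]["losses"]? 180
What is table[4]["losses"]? 133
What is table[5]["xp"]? 14388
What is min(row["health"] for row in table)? 71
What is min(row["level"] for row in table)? 18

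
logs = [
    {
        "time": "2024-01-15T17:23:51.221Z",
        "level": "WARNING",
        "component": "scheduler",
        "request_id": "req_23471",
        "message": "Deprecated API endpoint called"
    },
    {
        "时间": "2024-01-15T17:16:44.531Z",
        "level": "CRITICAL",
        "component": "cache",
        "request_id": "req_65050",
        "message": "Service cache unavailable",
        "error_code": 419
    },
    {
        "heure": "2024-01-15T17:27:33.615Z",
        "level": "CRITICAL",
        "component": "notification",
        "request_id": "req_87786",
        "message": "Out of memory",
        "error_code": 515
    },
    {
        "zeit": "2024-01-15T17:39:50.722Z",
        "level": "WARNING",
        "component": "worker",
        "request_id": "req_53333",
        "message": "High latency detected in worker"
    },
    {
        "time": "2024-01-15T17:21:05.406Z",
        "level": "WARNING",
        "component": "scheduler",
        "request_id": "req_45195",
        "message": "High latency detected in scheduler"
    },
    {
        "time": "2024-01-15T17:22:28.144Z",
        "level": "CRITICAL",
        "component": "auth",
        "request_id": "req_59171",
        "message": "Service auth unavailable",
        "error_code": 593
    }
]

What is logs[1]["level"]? "CRITICAL"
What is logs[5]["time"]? "2024-01-15T17:22:28.144Z"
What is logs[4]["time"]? "2024-01-15T17:21:05.406Z"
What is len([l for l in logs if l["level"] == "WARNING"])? 3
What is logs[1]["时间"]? "2024-01-15T17:16:44.531Z"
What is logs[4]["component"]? "scheduler"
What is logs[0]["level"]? "WARNING"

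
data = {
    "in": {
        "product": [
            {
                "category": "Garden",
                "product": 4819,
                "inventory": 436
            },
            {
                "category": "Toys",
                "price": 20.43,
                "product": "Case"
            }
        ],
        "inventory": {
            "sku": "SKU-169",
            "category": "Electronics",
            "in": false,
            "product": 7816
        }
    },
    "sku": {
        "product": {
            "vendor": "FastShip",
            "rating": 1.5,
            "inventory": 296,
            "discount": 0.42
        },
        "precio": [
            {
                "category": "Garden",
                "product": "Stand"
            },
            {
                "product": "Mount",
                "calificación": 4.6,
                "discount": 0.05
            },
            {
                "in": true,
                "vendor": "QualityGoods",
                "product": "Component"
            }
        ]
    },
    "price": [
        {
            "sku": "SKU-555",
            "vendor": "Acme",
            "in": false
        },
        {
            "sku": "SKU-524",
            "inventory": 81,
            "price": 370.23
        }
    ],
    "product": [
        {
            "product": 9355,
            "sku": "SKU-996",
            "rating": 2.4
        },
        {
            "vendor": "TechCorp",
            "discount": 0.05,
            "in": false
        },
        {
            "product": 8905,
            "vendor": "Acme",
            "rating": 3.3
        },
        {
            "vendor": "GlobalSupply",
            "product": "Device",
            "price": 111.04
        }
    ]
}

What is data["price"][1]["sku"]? "SKU-524"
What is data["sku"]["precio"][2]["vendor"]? "QualityGoods"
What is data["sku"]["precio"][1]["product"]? "Mount"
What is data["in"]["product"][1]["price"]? 20.43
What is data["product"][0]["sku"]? "SKU-996"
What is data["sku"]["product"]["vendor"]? "FastShip"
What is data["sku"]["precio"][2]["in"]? True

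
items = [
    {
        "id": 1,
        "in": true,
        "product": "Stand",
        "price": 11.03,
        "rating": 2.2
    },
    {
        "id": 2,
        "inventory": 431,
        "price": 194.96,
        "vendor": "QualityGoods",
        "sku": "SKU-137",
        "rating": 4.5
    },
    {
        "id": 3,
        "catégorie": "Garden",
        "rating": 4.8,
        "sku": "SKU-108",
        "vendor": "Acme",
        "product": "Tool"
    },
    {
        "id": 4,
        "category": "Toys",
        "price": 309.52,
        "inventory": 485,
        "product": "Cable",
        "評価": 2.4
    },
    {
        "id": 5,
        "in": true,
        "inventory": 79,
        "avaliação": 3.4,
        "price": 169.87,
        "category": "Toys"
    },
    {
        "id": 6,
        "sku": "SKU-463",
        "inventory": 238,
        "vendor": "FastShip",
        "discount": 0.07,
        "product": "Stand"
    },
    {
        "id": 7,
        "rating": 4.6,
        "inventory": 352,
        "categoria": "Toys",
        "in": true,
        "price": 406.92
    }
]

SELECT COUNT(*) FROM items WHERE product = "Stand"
2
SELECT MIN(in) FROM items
True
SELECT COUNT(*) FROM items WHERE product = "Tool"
1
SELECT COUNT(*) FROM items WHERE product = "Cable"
1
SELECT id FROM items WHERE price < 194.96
[1, 5]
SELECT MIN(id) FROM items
1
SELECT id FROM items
[1, 2, 3, 4, 5, 6, 7]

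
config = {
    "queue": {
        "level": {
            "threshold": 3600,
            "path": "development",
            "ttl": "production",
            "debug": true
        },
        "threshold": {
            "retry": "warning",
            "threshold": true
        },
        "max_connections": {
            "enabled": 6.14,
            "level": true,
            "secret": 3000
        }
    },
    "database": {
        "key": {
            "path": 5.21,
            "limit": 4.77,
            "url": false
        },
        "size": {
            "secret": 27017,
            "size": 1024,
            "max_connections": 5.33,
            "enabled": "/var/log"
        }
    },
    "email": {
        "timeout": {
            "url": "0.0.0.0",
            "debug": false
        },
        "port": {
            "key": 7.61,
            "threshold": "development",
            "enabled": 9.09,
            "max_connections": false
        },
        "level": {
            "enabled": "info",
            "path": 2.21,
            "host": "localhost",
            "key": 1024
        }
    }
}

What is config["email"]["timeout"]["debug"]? False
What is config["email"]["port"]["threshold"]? "development"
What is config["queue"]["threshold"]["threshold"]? True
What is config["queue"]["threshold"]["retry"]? "warning"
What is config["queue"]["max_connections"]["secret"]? 3000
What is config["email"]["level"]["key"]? 1024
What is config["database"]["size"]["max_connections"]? 5.33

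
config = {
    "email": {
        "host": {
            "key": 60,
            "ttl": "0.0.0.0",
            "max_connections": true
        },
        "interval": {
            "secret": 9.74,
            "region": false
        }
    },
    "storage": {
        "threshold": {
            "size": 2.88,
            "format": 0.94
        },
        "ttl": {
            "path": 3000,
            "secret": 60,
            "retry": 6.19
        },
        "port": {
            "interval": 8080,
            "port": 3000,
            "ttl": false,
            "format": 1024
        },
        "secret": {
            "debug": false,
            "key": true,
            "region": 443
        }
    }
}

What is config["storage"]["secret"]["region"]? 443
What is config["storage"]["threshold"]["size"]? 2.88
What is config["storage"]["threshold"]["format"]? 0.94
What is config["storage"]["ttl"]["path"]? 3000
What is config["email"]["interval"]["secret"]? 9.74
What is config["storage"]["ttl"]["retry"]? 6.19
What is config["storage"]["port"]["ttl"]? False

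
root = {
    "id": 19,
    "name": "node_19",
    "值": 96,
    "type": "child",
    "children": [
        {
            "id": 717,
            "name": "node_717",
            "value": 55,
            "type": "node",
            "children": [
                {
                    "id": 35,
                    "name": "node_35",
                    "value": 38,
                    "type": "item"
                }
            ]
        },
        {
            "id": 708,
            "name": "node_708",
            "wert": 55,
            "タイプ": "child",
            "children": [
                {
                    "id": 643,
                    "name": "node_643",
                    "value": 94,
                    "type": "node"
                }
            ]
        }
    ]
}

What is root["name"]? "node_19"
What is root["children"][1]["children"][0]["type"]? "node"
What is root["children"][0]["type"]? "node"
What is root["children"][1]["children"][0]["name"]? "node_643"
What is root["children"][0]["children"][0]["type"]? "item"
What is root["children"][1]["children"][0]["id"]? 643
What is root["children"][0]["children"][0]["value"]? 38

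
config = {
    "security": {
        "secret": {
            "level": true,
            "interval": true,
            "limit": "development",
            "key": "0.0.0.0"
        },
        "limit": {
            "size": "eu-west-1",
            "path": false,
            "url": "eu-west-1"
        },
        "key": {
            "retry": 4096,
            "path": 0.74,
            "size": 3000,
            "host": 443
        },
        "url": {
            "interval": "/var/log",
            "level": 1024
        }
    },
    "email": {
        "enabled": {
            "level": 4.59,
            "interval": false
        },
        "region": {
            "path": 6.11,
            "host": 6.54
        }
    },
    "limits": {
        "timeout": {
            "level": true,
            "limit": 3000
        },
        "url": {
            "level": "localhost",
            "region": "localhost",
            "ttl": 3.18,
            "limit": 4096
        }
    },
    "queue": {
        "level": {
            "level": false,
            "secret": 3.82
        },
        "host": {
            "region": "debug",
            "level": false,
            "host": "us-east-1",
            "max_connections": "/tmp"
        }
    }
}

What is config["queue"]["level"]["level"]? False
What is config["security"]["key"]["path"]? 0.74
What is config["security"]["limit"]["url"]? "eu-west-1"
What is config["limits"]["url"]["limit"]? 4096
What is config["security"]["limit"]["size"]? "eu-west-1"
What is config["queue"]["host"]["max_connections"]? "/tmp"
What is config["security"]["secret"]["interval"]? True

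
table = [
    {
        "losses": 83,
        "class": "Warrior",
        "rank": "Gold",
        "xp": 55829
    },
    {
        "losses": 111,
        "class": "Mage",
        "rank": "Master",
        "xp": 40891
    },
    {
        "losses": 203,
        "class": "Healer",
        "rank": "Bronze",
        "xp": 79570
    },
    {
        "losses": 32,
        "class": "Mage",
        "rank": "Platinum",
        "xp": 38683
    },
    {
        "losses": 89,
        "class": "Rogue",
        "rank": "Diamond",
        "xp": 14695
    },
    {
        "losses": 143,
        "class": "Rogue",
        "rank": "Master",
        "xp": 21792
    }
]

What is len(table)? 6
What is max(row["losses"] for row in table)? 203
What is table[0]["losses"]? 83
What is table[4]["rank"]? "Diamond"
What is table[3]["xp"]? 38683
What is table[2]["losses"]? 203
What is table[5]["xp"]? 21792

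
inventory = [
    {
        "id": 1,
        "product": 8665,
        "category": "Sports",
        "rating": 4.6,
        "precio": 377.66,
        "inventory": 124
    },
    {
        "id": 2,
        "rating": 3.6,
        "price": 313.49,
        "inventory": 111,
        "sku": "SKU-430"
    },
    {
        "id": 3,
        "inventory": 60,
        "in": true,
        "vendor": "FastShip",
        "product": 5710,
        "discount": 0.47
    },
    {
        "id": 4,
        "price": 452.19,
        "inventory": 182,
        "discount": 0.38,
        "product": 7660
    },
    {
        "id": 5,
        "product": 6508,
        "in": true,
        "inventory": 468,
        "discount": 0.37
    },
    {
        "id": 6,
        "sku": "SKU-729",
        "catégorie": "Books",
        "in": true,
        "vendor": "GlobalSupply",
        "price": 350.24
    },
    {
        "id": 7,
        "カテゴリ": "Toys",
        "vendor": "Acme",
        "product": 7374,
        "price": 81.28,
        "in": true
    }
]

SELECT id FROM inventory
[1, 2, 3, 4, 5, 6, 7]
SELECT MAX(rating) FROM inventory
4.6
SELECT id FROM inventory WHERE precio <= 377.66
[1]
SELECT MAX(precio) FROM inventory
377.66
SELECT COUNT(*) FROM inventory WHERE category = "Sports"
1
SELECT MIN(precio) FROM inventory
377.66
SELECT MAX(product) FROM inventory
8665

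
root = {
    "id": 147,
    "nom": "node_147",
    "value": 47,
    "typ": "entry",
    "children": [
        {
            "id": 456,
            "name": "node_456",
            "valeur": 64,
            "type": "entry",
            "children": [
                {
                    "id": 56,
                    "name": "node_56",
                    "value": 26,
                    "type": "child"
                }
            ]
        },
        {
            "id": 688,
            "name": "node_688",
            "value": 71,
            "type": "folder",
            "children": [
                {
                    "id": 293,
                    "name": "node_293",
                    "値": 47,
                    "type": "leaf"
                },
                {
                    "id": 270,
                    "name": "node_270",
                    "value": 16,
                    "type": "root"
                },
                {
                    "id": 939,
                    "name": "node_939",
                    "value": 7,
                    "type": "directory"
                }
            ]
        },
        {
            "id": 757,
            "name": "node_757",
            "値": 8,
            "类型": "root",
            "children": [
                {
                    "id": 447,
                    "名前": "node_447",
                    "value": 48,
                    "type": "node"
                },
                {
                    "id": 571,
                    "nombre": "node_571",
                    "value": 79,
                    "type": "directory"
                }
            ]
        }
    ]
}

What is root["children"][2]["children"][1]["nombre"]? "node_571"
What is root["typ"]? "entry"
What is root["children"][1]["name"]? "node_688"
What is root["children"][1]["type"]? "folder"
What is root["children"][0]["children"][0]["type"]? "child"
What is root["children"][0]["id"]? 456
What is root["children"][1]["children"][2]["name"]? "node_939"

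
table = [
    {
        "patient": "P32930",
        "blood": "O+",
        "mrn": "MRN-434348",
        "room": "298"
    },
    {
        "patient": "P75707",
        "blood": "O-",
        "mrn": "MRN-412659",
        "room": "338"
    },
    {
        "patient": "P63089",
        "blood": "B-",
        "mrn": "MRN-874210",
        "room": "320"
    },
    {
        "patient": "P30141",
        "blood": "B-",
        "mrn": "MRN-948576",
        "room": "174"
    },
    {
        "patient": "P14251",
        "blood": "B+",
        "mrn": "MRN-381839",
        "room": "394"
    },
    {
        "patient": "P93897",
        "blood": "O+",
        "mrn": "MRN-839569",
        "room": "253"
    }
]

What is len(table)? 6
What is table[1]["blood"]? "O-"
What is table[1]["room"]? "338"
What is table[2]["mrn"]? "MRN-874210"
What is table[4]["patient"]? "P14251"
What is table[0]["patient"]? "P32930"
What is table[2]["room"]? "320"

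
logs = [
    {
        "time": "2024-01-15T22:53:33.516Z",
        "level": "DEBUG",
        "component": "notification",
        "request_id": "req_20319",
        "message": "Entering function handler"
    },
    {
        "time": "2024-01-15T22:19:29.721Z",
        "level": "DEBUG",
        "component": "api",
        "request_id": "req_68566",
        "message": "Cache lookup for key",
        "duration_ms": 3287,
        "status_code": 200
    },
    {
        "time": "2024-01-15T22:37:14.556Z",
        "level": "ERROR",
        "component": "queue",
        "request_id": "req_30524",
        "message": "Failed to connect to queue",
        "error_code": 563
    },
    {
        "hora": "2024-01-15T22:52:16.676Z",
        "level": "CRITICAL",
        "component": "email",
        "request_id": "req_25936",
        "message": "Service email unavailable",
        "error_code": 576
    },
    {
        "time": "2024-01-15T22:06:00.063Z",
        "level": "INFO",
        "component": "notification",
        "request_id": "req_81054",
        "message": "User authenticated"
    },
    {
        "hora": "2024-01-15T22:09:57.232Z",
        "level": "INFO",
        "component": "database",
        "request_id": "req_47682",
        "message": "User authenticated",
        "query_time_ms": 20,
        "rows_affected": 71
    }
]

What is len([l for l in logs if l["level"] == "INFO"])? 2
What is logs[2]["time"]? "2024-01-15T22:37:14.556Z"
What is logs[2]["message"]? "Failed to connect to queue"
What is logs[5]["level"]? "INFO"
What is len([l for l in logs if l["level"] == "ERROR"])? 1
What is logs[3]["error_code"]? 576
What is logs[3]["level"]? "CRITICAL"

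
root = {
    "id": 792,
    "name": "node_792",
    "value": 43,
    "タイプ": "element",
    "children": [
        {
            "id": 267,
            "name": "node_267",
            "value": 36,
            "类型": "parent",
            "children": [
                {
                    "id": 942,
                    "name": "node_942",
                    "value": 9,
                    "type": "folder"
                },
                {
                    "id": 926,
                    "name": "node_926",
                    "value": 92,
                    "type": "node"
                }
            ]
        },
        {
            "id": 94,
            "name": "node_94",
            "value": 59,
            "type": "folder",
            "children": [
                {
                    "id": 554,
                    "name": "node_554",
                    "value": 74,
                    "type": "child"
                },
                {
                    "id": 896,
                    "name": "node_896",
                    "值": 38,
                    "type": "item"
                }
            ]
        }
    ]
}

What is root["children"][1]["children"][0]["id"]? 554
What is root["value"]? 43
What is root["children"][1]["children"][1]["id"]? 896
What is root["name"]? "node_792"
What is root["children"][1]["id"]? 94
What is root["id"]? 792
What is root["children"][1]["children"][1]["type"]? "item"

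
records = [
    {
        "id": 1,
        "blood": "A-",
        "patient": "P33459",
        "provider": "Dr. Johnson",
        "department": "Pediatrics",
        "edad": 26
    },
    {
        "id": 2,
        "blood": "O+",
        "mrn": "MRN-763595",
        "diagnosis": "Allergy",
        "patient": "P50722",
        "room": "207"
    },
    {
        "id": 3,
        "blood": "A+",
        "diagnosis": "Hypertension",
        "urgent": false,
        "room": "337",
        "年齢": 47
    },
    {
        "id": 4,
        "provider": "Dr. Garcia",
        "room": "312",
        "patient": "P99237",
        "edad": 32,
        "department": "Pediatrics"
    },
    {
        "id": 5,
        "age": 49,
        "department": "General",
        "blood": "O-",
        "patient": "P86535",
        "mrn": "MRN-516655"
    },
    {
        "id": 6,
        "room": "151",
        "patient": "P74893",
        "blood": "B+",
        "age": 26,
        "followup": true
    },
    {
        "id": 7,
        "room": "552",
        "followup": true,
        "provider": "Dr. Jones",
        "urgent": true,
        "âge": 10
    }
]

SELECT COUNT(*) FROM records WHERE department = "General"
1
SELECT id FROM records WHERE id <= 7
[1, 2, 3, 4, 5, 6, 7]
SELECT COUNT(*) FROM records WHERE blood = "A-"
1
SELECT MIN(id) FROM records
1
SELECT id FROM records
[1, 2, 3, 4, 5, 6, 7]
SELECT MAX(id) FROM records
7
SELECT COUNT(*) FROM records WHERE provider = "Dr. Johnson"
1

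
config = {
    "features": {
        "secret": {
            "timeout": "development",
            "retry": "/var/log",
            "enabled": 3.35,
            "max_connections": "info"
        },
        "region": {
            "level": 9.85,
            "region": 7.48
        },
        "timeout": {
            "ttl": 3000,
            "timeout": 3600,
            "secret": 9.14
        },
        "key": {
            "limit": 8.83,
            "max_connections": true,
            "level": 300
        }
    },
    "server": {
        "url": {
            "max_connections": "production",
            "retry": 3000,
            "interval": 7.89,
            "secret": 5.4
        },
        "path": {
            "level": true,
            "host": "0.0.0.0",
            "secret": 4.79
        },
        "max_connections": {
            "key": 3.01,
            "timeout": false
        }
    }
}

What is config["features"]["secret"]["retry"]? "/var/log"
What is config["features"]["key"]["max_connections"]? True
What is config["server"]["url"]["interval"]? 7.89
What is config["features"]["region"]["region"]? 7.48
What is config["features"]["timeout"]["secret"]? 9.14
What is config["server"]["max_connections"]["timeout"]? False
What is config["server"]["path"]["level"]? True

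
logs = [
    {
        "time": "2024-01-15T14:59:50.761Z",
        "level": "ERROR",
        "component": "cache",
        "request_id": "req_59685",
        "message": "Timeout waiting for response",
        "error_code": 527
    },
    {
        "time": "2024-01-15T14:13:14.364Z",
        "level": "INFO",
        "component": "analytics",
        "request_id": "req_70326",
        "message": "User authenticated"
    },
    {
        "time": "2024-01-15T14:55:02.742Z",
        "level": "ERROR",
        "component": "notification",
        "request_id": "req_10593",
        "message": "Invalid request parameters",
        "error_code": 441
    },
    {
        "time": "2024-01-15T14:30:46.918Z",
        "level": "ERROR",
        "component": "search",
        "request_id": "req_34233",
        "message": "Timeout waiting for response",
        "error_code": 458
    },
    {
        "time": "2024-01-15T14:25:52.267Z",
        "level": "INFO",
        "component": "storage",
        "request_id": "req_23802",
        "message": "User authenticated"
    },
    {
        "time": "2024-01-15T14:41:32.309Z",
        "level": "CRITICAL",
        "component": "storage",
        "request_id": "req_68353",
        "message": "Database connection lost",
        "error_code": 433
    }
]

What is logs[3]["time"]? "2024-01-15T14:30:46.918Z"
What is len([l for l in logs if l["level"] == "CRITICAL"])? 1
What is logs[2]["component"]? "notification"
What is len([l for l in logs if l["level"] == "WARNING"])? 0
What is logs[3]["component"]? "search"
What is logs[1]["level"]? "INFO"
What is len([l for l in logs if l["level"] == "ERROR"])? 3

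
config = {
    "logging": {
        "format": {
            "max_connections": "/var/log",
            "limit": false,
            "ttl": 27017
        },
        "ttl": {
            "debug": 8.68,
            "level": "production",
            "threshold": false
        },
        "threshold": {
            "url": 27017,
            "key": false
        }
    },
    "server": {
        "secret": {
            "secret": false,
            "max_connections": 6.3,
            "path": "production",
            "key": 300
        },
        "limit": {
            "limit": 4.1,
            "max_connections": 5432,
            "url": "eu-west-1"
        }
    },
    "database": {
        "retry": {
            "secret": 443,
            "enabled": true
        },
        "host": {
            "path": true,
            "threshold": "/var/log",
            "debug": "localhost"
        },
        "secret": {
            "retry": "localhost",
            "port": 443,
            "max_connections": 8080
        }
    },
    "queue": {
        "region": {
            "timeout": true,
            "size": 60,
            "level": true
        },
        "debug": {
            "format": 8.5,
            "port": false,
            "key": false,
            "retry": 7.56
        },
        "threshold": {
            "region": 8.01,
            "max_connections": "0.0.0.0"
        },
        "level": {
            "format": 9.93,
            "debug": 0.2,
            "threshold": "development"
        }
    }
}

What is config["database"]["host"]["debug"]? "localhost"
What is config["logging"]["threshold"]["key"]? False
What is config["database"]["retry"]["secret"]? 443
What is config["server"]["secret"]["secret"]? False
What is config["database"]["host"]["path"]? True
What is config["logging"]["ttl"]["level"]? "production"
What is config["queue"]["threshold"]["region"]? 8.01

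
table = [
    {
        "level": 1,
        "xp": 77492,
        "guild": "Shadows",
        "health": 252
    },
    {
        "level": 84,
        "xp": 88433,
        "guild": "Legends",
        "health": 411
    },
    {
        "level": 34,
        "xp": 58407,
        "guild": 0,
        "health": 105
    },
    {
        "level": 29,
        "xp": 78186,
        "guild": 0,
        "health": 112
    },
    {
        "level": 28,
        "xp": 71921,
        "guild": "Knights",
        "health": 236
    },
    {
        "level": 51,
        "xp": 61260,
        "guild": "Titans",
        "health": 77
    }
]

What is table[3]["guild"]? 0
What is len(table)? 6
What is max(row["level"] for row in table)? 84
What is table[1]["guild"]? "Legends"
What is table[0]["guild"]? "Shadows"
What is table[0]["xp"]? 77492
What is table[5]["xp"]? 61260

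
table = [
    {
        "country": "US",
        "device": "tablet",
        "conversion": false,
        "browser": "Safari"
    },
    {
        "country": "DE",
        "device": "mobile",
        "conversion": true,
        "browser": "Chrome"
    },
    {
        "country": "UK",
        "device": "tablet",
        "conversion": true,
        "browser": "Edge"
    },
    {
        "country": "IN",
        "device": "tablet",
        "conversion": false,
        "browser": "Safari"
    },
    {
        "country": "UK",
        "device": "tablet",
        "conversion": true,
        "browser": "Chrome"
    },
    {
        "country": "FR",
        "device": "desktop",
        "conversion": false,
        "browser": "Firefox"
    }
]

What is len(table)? 6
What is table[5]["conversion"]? False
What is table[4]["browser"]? "Chrome"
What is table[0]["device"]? "tablet"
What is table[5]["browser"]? "Firefox"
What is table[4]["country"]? "UK"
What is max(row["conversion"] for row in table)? True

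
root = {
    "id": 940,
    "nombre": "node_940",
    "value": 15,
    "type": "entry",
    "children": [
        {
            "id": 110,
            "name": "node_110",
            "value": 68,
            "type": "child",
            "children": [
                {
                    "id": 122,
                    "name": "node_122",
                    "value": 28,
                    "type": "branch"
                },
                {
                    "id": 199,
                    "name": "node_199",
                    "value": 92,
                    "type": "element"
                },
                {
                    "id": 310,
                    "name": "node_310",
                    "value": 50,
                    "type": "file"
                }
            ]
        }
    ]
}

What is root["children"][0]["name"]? "node_110"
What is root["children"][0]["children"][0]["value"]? 28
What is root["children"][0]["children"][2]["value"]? 50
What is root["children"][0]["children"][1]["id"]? 199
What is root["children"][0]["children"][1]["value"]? 92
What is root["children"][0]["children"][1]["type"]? "element"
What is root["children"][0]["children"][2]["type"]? "file"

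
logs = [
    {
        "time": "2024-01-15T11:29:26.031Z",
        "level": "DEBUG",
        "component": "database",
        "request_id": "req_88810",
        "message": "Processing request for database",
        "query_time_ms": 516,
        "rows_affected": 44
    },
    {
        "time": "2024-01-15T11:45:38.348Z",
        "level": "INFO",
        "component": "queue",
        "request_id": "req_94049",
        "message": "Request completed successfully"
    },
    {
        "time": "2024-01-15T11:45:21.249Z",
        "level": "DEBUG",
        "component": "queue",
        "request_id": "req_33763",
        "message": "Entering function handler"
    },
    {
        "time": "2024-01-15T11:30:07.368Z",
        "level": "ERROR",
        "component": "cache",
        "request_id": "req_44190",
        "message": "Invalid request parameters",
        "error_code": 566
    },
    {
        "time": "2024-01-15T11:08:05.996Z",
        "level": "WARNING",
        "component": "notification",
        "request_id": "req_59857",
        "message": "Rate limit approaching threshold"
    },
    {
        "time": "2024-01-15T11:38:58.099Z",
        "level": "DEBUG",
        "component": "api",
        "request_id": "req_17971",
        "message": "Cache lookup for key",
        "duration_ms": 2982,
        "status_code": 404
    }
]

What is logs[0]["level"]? "DEBUG"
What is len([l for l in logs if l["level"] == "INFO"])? 1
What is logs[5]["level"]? "DEBUG"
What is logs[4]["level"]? "WARNING"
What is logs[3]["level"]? "ERROR"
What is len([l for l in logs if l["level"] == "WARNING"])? 1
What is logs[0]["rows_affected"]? 44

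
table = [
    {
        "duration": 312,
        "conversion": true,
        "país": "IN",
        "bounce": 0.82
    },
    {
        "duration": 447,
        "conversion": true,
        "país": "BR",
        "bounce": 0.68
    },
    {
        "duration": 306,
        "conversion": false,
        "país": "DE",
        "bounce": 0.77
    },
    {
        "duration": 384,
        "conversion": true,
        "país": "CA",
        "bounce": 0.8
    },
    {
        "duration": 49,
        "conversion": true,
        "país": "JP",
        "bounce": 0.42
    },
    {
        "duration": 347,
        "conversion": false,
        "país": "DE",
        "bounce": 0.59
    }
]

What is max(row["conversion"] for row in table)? True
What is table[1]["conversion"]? True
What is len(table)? 6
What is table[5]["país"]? "DE"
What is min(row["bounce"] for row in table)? 0.42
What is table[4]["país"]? "JP"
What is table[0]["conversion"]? True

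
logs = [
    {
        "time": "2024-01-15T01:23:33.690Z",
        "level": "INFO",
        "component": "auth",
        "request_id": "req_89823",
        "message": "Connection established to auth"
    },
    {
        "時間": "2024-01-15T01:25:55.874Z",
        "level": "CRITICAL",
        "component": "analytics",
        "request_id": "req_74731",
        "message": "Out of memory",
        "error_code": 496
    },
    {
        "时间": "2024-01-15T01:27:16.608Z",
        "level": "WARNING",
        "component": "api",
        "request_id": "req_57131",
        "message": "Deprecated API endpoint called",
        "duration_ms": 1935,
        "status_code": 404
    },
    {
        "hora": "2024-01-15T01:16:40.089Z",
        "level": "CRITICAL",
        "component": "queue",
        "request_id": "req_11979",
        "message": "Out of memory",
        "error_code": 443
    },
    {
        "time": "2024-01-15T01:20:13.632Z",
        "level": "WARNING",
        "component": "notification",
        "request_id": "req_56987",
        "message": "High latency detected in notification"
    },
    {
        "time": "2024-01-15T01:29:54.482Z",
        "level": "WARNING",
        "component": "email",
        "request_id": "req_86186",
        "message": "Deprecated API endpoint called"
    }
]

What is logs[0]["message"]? "Connection established to auth"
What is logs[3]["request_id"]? "req_11979"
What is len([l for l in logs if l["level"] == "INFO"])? 1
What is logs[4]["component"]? "notification"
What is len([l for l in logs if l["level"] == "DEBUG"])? 0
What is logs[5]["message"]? "Deprecated API endpoint called"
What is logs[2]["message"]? "Deprecated API endpoint called"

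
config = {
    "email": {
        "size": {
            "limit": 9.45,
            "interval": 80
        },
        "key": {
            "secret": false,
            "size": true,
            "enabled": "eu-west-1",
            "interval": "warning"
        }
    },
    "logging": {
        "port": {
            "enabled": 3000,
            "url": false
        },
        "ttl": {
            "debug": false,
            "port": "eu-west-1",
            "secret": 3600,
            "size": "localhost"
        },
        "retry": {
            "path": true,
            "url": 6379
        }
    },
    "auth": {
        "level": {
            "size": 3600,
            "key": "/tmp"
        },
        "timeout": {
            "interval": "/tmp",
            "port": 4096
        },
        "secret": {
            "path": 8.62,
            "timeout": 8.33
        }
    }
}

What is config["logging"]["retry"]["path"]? True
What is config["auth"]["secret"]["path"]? 8.62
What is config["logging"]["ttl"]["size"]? "localhost"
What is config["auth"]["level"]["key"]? "/tmp"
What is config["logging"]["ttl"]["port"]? "eu-west-1"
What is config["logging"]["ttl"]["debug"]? False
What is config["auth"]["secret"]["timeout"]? 8.33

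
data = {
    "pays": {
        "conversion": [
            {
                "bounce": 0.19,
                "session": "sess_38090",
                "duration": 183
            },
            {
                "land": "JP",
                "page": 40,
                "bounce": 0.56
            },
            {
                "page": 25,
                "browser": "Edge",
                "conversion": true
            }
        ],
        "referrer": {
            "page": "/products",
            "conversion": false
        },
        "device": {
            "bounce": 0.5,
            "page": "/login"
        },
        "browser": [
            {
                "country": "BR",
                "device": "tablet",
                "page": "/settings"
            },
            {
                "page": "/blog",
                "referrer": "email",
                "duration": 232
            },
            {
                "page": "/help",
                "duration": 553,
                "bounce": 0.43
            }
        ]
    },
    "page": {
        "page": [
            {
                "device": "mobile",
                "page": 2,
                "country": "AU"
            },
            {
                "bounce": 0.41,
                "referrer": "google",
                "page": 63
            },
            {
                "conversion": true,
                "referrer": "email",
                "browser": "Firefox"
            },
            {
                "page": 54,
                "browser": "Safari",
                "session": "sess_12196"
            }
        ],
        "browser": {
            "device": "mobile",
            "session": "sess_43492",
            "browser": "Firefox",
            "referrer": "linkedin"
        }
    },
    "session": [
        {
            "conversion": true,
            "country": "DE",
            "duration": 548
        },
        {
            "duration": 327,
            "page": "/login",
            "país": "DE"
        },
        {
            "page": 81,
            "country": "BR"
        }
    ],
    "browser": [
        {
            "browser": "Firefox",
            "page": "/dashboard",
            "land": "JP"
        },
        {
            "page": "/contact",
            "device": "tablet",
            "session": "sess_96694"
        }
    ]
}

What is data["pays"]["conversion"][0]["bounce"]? 0.19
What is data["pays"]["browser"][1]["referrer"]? "email"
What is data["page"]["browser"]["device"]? "mobile"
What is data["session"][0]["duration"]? 548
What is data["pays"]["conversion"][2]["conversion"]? True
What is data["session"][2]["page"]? 81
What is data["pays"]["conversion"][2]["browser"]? "Edge"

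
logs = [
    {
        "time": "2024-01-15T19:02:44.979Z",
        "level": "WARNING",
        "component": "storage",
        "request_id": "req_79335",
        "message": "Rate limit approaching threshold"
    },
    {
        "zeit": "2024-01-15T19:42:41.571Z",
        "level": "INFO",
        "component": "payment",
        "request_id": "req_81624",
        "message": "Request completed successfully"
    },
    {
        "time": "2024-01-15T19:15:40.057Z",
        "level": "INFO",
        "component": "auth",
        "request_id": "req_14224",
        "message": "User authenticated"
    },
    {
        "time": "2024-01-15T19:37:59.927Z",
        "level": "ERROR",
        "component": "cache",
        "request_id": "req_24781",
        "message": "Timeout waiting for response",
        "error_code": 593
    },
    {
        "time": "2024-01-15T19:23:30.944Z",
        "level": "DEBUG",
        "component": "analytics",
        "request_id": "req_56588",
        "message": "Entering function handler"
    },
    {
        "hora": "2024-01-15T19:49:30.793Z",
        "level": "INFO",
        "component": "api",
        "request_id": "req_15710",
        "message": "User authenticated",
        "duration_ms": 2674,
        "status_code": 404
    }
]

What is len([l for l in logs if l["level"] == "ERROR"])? 1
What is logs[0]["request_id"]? "req_79335"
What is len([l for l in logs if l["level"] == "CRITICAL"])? 0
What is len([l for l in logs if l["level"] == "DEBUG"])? 1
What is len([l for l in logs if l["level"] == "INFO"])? 3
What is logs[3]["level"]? "ERROR"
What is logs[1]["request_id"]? "req_81624"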